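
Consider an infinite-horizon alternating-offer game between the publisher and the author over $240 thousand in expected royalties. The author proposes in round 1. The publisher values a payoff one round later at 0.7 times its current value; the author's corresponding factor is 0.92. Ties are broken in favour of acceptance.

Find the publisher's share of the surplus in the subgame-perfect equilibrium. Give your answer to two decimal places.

37.75

In a stationary SPE each proposer offers the other exactly their discounted continuation value.
If the author keeps x when proposing and the publisher keeps y when proposing, then x = 240 − 0.7y and y = 240 − 0.92x.
Solving: x = 240(1 − 0.7) / (1 − 0.92·0.7) = 72 / 0.356 ≈ 202.2472.
The publisher gets 240 − 202.2472 ≈ 37.7528.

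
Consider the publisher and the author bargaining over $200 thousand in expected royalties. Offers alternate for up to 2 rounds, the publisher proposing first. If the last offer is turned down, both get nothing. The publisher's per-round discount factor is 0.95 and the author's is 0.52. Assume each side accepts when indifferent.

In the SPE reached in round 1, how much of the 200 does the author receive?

104

Round 2 (the author proposes): rejection yields 0 for the publisher; the author offers 0 and keeps 200.
Round 1 (the publisher proposes): the author can get 200 next round, worth 0.52 × 200 = 104 now; the publisher offers that and keeps 96.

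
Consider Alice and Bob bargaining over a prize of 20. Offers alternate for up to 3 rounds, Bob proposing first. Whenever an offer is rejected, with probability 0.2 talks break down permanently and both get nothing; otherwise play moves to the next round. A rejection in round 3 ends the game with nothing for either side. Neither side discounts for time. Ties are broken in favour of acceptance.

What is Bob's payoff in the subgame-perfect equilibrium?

Round 3 (Bob proposes): rejection yields 0 for Alice; Bob offers 0 and keeps 20.
Round 2 (Alice proposes): rejecting gives Bob an expected 0.8 × 20 = 16; Alice offers that and keeps 4.
Round 1 (Bob proposes): rejecting gives Alice an expected 0.8 × 4 = 3.2. Bob offers 3.2 and keeps 20 − 3.2 = 16.8.

16.8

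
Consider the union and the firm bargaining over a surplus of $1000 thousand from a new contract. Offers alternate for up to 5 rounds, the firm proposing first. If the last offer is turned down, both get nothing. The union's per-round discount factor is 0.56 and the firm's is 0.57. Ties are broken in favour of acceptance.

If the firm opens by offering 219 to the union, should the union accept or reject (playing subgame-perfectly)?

Round 5 (the firm proposes): rejection yields 0 for the union; the firm offers 0 and keeps 1000.
Round 4 (the union proposes): the firm can get 1000 next round, worth 0.57 × 1000 = 570 now, so the union offers 570, keeping 430.
Round 3 (the firm proposes): the union can get 430 next round, worth 0.56 × 430 = 240.8 now. The firm offers 240.8 and keeps 1000 − 240.8 = 759.2.
Round 2 (the union proposes): the firm can get 759.2 next round, worth 0.57 × 759.2 = 432.744 now; the union offers that and keeps 567.256.
So by rejecting in round 1, the union gets 567.256 next round, worth 0.56 × 567.256 = 317.66336 now.
Offer 219 < 317.66336, so the union rejects.

Reject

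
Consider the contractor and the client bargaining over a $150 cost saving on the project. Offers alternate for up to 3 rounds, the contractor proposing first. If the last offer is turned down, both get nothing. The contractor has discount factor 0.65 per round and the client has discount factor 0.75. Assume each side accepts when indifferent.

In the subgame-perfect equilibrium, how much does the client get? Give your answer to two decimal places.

39.38

Round 3 (the contractor proposes): the client will accept anything ≥ 0, so the contractor offers 0 and keeps 150.
Round 2 (the client proposes): the contractor can get 150 next round, worth 0.65 × 150 = 97.5 now. The client offers 97.5 and keeps 150 − 97.5 = 52.5.
Round 1 (the contractor proposes): the client can get 52.5 next round, worth 0.75 × 52.5 = 39.375 now. The contractor offers 39.375 and keeps 150 − 39.375 = 110.625.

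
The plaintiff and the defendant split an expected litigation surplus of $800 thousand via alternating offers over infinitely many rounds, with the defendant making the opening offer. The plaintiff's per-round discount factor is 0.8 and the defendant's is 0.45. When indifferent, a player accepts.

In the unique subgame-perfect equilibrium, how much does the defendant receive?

Let x be the defendant's share when the defendant proposes and y be the plaintiff's share when the plaintiff proposes.
The plaintiff accepts iff offered ≥ 0.8·y, so x = 800 − 0.8y. Symmetrically y = 800 − 0.45x.
Substituting: x = 800 − 0.8(800 − 0.45x), giving x(1 − 0.45·0.8) = 800(1 − 0.8).
So x = 800 × 0.2 / 0.64 = 250, and the plaintiff receives 800 − x = 550.

250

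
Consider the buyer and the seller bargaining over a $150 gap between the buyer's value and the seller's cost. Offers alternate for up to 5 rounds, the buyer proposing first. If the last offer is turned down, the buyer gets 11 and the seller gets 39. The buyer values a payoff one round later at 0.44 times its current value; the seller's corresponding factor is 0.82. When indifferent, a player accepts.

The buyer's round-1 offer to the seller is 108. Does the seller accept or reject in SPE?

Work out the seller's continuation value if the offer is rejected.
Round 5 (the buyer proposes): the seller gets 39 if talks fail, so the buyer offers 39 and keeps 111.
Round 4 (the seller proposes): the buyer can get 111 next round, worth 0.44 × 111 = 48.84 now. The seller offers 48.84 and keeps 150 − 48.84 = 101.16.
Round 3 (the buyer proposes): the seller can get 101.16 next round, worth 0.82 × 101.16 = 82.9512 now, so the buyer offers 82.9512, keeping 67.0488.
Round 2 (the seller proposes): the buyer can get 67.0488 next round, worth 0.44 × 67.0488 = 29.501472 now. The seller offers 29.501472 and keeps 150 − 29.501472 = 120.498528.
So by rejecting in round 1, the seller gets 120.498528 next round, worth 0.82 × 120.498528 = 98.80879296 now.
Offer 108 ≥ 98.80879296, so the seller accepts.

Accept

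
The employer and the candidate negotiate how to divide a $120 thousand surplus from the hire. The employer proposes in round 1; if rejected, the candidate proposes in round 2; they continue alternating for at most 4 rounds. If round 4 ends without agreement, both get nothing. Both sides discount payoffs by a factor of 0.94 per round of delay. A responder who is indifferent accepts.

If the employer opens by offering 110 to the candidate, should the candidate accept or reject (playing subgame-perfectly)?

Round 4 (the candidate proposes): rejection yields 0 for the employer; the candidate offers 0 and keeps 120.
Round 3 (the employer proposes): the candidate can get 120 next round, worth 0.94 × 120 = 112.8 now, so the employer offers 112.8, keeping 7.2.
Round 2 (the candidate proposes): the employer can get 7.2 next round, worth 0.94 × 7.2 = 6.768 now; the candidate offers that and keeps 113.232.
So by rejecting in round 1, the candidate gets 113.232 next round, worth 0.94 × 113.232 = 106.43808 now.
Offer 110 ≥ 106.43808, so the candidate accepts.

Accept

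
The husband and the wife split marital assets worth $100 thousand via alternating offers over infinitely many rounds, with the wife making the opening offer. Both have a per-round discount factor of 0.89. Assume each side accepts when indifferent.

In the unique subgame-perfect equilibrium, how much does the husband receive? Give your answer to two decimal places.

In a stationary SPE each proposer offers the other exactly their discounted continuation value.
If the wife keeps x when proposing and the husband keeps y when proposing, then x = 100 − 0.89y and y = 100 − 0.89x.
Solving: x = 100(1 − 0.89) / (1 − 0.89·0.89) = 11 / 0.2079 ≈ 52.9101.
The husband gets 100 − 52.9101 ≈ 47.0899.

47.09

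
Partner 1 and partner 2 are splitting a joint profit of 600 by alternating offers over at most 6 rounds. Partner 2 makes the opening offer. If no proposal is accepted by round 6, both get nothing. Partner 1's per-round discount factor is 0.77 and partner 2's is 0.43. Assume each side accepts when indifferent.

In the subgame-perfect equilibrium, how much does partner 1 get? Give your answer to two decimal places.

401.18

Round 6 (partner 1 proposes): rejection yields 0 for partner 2; partner 1 offers 0 and keeps 600.
Round 5 (partner 2 proposes): partner 1 can get 600 next round, worth 0.77 × 600 = 462 now. Partner 2 offers 462 and keeps 600 − 462 = 138.
Round 4 (partner 1 proposes): partner 2 can get 138 next round, worth 0.43 × 138 = 59.34 now; partner 1 offers that and keeps 540.66.
Round 3 (partner 2 proposes): partner 1 can get 540.66 next round, worth 0.77 × 540.66 = 416.3082 now; partner 2 offers that and keeps 183.6918.
Round 2 (partner 1 proposes): partner 2 can get 183.6918 next round, worth 0.43 × 183.6918 = 78.987474 now; partner 1 offers that and keeps 521.012526.
Round 1 (partner 2 proposes): partner 1 can get 521.012526 next round, worth 0.77 × 521.012526 = 401.17964502 now; partner 2 offers that and keeps 198.82035498.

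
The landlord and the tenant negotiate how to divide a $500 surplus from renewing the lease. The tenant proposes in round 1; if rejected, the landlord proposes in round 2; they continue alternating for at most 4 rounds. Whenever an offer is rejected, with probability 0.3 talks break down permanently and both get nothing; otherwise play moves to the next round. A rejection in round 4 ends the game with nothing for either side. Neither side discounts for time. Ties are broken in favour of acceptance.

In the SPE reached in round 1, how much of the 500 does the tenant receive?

Round 4 (the landlord proposes): rejection yields 0 for the tenant; the landlord offers 0 and keeps 500.
Round 3 (the tenant proposes): rejecting gives the landlord an expected 0.7 × 500 = 350; the tenant offers that and keeps 150.
Round 2 (the landlord proposes): rejecting gives the tenant an expected 0.7 × 150 = 105; the landlord offers that and keeps 395.
Round 1 (the tenant proposes): rejecting gives the landlord an expected 0.7 × 395 = 276.5, so the tenant offers 276.5, keeping 223.5.

223.5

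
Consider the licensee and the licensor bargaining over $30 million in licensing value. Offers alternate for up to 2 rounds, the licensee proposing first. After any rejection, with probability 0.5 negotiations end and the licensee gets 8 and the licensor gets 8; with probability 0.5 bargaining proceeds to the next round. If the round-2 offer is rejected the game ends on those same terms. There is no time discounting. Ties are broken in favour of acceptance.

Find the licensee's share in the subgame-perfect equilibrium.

By backward induction:
Round 2 (the licensor proposes): the licensee gets 8 if talks fail, so the licensor offers 8 and keeps 22.
Round 1 (the licensee proposes): rejecting gives the licensor an expected 0.5 × 22 + 0.5 × 8 = 15, so the licensee offers 15, keeping 15.

15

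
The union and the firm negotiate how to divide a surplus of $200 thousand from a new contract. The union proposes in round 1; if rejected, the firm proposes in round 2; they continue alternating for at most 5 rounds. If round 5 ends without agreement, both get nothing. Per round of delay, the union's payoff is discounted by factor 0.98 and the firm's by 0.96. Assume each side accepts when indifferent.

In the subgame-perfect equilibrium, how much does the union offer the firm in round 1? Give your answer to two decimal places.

7.45

Round 5 (the union proposes): the firm will accept anything ≥ 0, so the union offers 0 and keeps 200.
Round 4 (the firm proposes): the union can get 200 next round, worth 0.98 × 200 = 196 now; the firm offers that and keeps 4.
Round 3 (the union proposes): the firm can get 4 next round, worth 0.96 × 4 = 3.84 now, so the union offers 3.84, keeping 196.16.
Round 2 (the firm proposes): the union can get 196.16 next round, worth 0.98 × 196.16 = 192.2368 now; the firm offers that and keeps 7.7632.
Round 1 (the union proposes): the firm can get 7.7632 next round, worth 0.96 × 7.7632 = 7.452672 now; the union offers that and keeps 192.547328.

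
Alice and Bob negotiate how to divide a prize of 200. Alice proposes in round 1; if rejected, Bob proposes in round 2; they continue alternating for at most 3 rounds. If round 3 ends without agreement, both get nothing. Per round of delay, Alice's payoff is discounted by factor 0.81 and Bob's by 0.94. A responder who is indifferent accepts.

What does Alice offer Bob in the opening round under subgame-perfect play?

Round 3 (Alice proposes): Bob will accept anything ≥ 0, so Alice offers 0 and keeps 200.
Round 2 (Bob proposes): Alice can get 200 next round, worth 0.81 × 200 = 162 now; Bob offers that and keeps 38.
Round 1 (Alice proposes): Bob can get 38 next round, worth 0.94 × 38 = 35.72 now; Alice offers that and keeps 164.28.

35.72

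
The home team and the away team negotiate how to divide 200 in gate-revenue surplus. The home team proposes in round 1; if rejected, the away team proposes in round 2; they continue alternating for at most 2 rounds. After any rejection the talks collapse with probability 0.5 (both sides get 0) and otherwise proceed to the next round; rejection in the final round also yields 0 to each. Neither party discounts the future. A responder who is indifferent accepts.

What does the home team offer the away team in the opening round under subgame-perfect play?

By backward induction:
Round 2 (the away team proposes): rejection yields 0 for the home team; the away team offers 0 and keeps 200.
Round 1 (the home team proposes): rejecting gives the away team an expected 0.5 × 200 = 100. The home team offers 100 and keeps 200 − 100 = 100.

100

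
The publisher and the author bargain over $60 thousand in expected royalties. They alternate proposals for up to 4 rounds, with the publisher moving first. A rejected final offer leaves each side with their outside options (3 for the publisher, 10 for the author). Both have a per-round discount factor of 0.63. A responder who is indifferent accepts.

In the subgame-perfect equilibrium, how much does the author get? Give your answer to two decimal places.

28.24

Round 4 (the author proposes): the publisher gets 3 if talks fail, so the author offers 3 and keeps 57.
Round 3 (the publisher proposes): the author can get 57 next round, worth 0.63 × 57 = 35.91 now. The publisher offers 35.91 and keeps 60 − 35.91 = 24.09.
Round 2 (the author proposes): the publisher can get 24.09 next round, worth 0.63 × 24.09 = 15.1767 now. The author offers 15.1767 and keeps 60 − 15.1767 = 44.8233.
Round 1 (the publisher proposes): the author can get 44.8233 next round, worth 0.63 × 44.8233 = 28.238679 now, so the publisher offers 28.238679, keeping 31.761321.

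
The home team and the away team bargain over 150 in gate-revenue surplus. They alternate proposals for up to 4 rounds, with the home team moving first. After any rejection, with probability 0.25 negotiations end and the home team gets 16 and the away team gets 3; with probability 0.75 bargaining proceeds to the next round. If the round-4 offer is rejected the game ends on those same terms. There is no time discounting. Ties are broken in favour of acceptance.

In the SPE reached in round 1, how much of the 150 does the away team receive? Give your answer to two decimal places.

Round 4 (the away team proposes): the home team gets 16 if talks fail, so the away team offers 16 and keeps 134.
Round 3 (the home team proposes): rejecting gives the away team an expected 0.75 × 134 + 0.25 × 3 = 101.25. The home team offers 101.25 and keeps 150 − 101.25 = 48.75.
Round 2 (the away team proposes): rejecting gives the home team an expected 0.75 × 48.75 + 0.25 × 16 = 40.5625. The away team offers 40.5625 and keeps 150 − 40.5625 = 109.4375.
Round 1 (the home team proposes): rejecting gives the away team an expected 0.75 × 109.4375 + 0.25 × 3 = 82.828125; the home team offers that and keeps 67.171875.

82.83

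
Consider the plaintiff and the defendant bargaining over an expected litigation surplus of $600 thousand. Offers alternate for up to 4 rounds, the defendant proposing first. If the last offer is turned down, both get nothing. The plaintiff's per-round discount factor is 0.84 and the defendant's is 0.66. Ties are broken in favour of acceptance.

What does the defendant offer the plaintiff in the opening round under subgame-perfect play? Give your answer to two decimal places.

450.78

Round 4 (the plaintiff proposes): rejection yields 0 for the defendant; the plaintiff offers 0 and keeps 600.
Round 3 (the defendant proposes): the plaintiff can get 600 next round, worth 0.84 × 600 = 504 now. The defendant offers 504 and keeps 600 − 504 = 96.
Round 2 (the plaintiff proposes): the defendant can get 96 next round, worth 0.66 × 96 = 63.36 now. The plaintiff offers 63.36 and keeps 600 − 63.36 = 536.64.
Round 1 (the defendant proposes): the plaintiff can get 536.64 next round, worth 0.84 × 536.64 = 450.7776 now; the defendant offers that and keeps 149.2224.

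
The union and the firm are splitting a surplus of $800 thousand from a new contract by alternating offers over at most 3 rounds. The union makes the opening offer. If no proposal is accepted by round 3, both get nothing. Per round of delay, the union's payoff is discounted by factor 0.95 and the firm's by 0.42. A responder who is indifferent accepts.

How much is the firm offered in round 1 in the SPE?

16.8

Round 3 (the union proposes): rejection yields 0 for the firm; the union offers 0 and keeps 800.
Round 2 (the firm proposes): the union can get 800 next round, worth 0.95 × 800 = 760 now; the firm offers that and keeps 40.
Round 1 (the union proposes): the firm can get 40 next round, worth 0.42 × 40 = 16.8 now. The union offers 16.8 and keeps 800 − 16.8 = 783.2.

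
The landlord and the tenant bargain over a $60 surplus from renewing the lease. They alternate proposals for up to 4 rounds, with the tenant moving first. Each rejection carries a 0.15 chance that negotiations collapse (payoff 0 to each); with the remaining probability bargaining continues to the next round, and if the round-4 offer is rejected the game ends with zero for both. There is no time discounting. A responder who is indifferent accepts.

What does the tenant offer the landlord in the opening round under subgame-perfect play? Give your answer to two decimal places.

Round 4 (the landlord proposes): rejection yields 0 for the tenant; the landlord offers 0 and keeps 60.
Round 3 (the tenant proposes): rejecting gives the landlord an expected 0.85 × 60 = 51; the tenant offers that and keeps 9.
Round 2 (the landlord proposes): rejecting gives the tenant an expected 0.85 × 9 = 7.65; the landlord offers that and keeps 52.35.
Round 1 (the tenant proposes): rejecting gives the landlord an expected 0.85 × 52.35 = 44.4975, so the tenant offers 44.4975, keeping 15.5025.

44.50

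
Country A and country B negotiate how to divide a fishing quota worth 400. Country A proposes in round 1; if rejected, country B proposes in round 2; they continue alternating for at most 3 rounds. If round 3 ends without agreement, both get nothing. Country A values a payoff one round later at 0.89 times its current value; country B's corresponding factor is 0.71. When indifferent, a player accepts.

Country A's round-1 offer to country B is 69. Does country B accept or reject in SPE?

Accept

Work out country B's continuation value if the offer is rejected.
Round 3 (country A proposes): rejection yields 0 for country B; country A offers 0 and keeps 400.
Round 2 (country B proposes): country A can get 400 next round, worth 0.89 × 400 = 356 now, so country B offers 356, keeping 44.
So by rejecting in round 1, country B gets 44 next round, worth 0.71 × 44 = 31.24 now.
Offer 69 ≥ 31.24, so country B accepts.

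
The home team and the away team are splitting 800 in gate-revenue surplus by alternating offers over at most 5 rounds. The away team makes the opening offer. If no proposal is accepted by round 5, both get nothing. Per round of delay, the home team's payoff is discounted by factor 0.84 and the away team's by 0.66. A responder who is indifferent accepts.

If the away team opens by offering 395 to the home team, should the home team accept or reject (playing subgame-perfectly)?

Accept

Round 5 (the away team proposes): rejection yields 0 for the home team; the away team offers 0 and keeps 800.
Round 4 (the home team proposes): the away team can get 800 next round, worth 0.66 × 800 = 528 now, so the home team offers 528, keeping 272.
Round 3 (the away team proposes): the home team can get 272 next round, worth 0.84 × 272 = 228.48 now. The away team offers 228.48 and keeps 800 − 228.48 = 571.52.
Round 2 (the home team proposes): the away team can get 571.52 next round, worth 0.66 × 571.52 = 377.2032 now; the home team offers that and keeps 422.7968.
So by rejecting in round 1, the home team gets 422.7968 next round, worth 0.84 × 422.7968 = 355.149312 now.
Offer 395 ≥ 355.149312, so the home team accepts.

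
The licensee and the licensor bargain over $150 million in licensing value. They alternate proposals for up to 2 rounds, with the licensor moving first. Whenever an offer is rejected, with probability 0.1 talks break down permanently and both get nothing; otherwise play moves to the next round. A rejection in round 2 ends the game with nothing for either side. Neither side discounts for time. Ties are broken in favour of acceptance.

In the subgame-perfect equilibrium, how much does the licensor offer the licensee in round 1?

Round 2 (the licensee proposes): the licensor will accept anything ≥ 0, so the licensee offers 0 and keeps 150.
Round 1 (the licensor proposes): rejecting gives the licensee an expected 0.9 × 150 = 135, so the licensor offers 135, keeping 15.

135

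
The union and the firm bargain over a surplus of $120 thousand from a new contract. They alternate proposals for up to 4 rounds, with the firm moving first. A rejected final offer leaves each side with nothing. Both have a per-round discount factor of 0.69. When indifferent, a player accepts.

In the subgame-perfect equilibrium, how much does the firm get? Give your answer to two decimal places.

Round 4 (the union proposes): the firm will accept anything ≥ 0, so the union offers 0 and keeps 120.
Round 3 (the firm proposes): the union can get 120 next round, worth 0.69 × 120 = 82.8 now; the firm offers that and keeps 37.2.
Round 2 (the union proposes): the firm can get 37.2 next round, worth 0.69 × 37.2 = 25.668 now. The union offers 25.668 and keeps 120 − 25.668 = 94.332.
Round 1 (the firm proposes): the union can get 94.332 next round, worth 0.69 × 94.332 = 65.08908 now. The firm offers 65.08908 and keeps 120 − 65.08908 = 54.91092.

54.91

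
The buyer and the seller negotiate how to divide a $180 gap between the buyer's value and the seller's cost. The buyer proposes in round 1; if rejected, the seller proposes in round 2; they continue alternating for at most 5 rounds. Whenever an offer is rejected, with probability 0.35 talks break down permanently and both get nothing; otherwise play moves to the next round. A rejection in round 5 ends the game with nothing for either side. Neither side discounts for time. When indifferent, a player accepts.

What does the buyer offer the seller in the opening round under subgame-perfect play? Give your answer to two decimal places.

58.25

By backward induction:
Round 5 (the buyer proposes): rejection yields 0 for the seller; the buyer offers 0 and keeps 180.
Round 4 (the seller proposes): rejecting gives the buyer an expected 0.65 × 180 = 117. The seller offers 117 and keeps 180 − 117 = 63.
Round 3 (the buyer proposes): rejecting gives the seller an expected 0.65 × 63 = 40.95, so the buyer offers 40.95, keeping 139.05.
Round 2 (the seller proposes): rejecting gives the buyer an expected 0.65 × 139.05 = 90.3825, so the seller offers 90.3825, keeping 89.6175.
Round 1 (the buyer proposes): rejecting gives the seller an expected 0.65 × 89.6175 = 58.251375, so the buyer offers 58.251375, keeping 121.748625.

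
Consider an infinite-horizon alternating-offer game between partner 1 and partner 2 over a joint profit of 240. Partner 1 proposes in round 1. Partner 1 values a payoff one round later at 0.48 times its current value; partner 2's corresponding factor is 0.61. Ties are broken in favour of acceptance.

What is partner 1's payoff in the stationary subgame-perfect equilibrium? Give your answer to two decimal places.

When partner 1 proposes, partner 2 accepts any offer worth at least 0.61 times what partner 2 would get by proposing next round; and vice versa.
This gives x = 240 − 0.61y and y = 240 − 0.48x, where x and y are each side's share when it proposes.
Hence (1 − 0.61·0.48)x = 240(1 − 0.61), i.e. 0.7072·x = 93.6.
x ≈ 132.3529; partner 2's share is 240 − x ≈ 107.6471.

132.35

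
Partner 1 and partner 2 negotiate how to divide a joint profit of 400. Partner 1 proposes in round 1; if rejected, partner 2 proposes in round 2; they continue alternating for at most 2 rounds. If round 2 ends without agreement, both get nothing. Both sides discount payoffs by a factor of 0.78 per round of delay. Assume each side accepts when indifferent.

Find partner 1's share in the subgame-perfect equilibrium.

88

Round 2 (partner 2 proposes): rejection yields 0 for partner 1; partner 2 offers 0 and keeps 400.
Round 1 (partner 1 proposes): partner 2 can get 400 next round, worth 0.78 × 400 = 312 now. Partner 1 offers 312 and keeps 400 − 312 = 88.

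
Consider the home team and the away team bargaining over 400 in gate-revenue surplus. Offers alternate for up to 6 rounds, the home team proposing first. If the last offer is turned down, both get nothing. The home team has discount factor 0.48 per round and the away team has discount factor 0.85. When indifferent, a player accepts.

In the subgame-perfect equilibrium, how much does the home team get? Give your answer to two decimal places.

By backward induction:
Round 6 (the away team proposes): rejection yields 0 for the home team; the away team offers 0 and keeps 400.
Round 5 (the home team proposes): the away team can get 400 next round, worth 0.85 × 400 = 340 now. The home team offers 340 and keeps 400 − 340 = 60.
Round 4 (the away team proposes): the home team can get 60 next round, worth 0.48 × 60 = 28.8 now, so the away team offers 28.8, keeping 371.2.
Round 3 (the home team proposes): the away team can get 371.2 next round, worth 0.85 × 371.2 = 315.52 now. The home team offers 315.52 and keeps 400 − 315.52 = 84.48.
Round 2 (the away team proposes): the home team can get 84.48 next round, worth 0.48 × 84.48 = 40.5504 now, so the away team offers 40.5504, keeping 359.4496.
Round 1 (the home team proposes): the away team can get 359.4496 next round, worth 0.85 × 359.4496 = 305.53216 now; the home team offers that and keeps 94.46784.

94.47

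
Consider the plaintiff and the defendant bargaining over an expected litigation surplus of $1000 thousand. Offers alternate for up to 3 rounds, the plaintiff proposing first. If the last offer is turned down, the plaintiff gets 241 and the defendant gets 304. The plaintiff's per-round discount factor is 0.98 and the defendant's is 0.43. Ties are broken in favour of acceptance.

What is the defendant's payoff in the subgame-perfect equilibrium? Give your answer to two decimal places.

Round 3 (the plaintiff proposes): the defendant gets 304 if talks fail, so the plaintiff offers 304 and keeps 696.
Round 2 (the defendant proposes): the plaintiff can get 696 next round, worth 0.98 × 696 = 682.08 now. The defendant offers 682.08 and keeps 1000 − 682.08 = 317.92.
Round 1 (the plaintiff proposes): the defendant can get 317.92 next round, worth 0.43 × 317.92 = 136.7056 now; the plaintiff offers that and keeps 863.2944.

136.71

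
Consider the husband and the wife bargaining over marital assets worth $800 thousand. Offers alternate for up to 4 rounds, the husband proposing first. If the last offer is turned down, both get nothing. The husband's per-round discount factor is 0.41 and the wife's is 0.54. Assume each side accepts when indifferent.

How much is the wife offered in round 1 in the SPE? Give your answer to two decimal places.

350.52

Round 4 (the wife proposes): the husband will accept anything ≥ 0, so the wife offers 0 and keeps 800.
Round 3 (the husband proposes): the wife can get 800 next round, worth 0.54 × 800 = 432 now; the husband offers that and keeps 368.
Round 2 (the wife proposes): the husband can get 368 next round, worth 0.41 × 368 = 150.88 now; the wife offers that and keeps 649.12.
Round 1 (the husband proposes): the wife can get 649.12 next round, worth 0.54 × 649.12 = 350.5248 now. The husband offers 350.5248 and keeps 800 − 350.5248 = 449.4752.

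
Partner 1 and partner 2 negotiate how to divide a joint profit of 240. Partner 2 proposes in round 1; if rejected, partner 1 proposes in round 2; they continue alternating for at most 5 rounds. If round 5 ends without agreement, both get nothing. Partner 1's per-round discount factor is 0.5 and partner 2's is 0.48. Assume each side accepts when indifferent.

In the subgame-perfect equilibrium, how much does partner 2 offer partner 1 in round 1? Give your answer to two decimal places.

77.38

Solve by backward induction from round 5.
Round 5 (partner 2 proposes): rejection yields 0 for partner 1; partner 2 offers 0 and keeps 240.
Round 4 (partner 1 proposes): partner 2 can get 240 next round, worth 0.48 × 240 = 115.2 now. Partner 1 offers 115.2 and keeps 240 − 115.2 = 124.8.
Round 3 (partner 2 proposes): partner 1 can get 124.8 next round, worth 0.5 × 124.8 = 62.4 now. Partner 2 offers 62.4 and keeps 240 − 62.4 = 177.6.
Round 2 (partner 1 proposes): partner 2 can get 177.6 next round, worth 0.48 × 177.6 = 85.248 now, so partner 1 offers 85.248, keeping 154.752.
Round 1 (partner 2 proposes): partner 1 can get 154.752 next round, worth 0.5 × 154.752 = 77.376 now. Partner 2 offers 77.376 and keeps 240 − 77.376 = 162.624.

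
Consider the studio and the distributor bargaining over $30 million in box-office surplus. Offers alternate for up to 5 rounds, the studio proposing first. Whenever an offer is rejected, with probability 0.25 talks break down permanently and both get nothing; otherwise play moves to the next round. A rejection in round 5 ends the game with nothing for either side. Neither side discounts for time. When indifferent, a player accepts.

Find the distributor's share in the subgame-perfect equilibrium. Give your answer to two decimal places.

8.79

Round 5 (the studio proposes): rejection yields 0 for the distributor; the studio offers 0 and keeps 30.
Round 4 (the distributor proposes): rejecting gives the studio an expected 0.75 × 30 = 22.5, so the distributor offers 22.5, keeping 7.5.
Round 3 (the studio proposes): rejecting gives the distributor an expected 0.75 × 7.5 = 5.625. The studio offers 5.625 and keeps 30 − 5.625 = 24.375.
Round 2 (the distributor proposes): rejecting gives the studio an expected 0.75 × 24.375 = 18.28125. The distributor offers 18.28125 and keeps 30 − 18.28125 = 11.71875.
Round 1 (the studio proposes): rejecting gives the distributor an expected 0.75 × 11.71875 = 8.7890625; the studio offers that and keeps 21.2109375.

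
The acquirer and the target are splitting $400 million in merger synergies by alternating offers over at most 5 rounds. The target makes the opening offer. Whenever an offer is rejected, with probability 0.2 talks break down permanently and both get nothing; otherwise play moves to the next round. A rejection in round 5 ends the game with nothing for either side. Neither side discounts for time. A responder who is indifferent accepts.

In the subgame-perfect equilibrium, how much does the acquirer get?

104.96

Round 5 (the target proposes): rejection yields 0 for the acquirer; the target offers 0 and keeps 400.
Round 4 (the acquirer proposes): rejecting gives the target an expected 0.8 × 400 = 320; the acquirer offers that and keeps 80.
Round 3 (the target proposes): rejecting gives the acquirer an expected 0.8 × 80 = 64; the target offers that and keeps 336.
Round 2 (the acquirer proposes): rejecting gives the target an expected 0.8 × 336 = 268.8, so the acquirer offers 268.8, keeping 131.2.
Round 1 (the target proposes): rejecting gives the acquirer an expected 0.8 × 131.2 = 104.96, so the target offers 104.96, keeping 295.04.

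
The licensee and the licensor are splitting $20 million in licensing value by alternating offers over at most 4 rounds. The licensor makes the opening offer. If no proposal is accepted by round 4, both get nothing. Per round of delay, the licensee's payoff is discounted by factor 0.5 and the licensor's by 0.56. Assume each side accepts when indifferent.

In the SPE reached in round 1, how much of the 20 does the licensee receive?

Solve by backward induction from round 4.
Round 4 (the licensee proposes): the licensor will accept anything ≥ 0, so the licensee offers 0 and keeps 20.
Round 3 (the licensor proposes): the licensee can get 20 next round, worth 0.5 × 20 = 10 now. The licensor offers 10 and keeps 20 − 10 = 10.
Round 2 (the licensee proposes): the licensor can get 10 next round, worth 0.56 × 10 = 5.6 now. The licensee offers 5.6 and keeps 20 − 5.6 = 14.4.
Round 1 (the licensor proposes): the licensee can get 14.4 next round, worth 0.5 × 14.4 = 7.2 now. The licensor offers 7.2 and keeps 20 − 7.2 = 12.8.

7.2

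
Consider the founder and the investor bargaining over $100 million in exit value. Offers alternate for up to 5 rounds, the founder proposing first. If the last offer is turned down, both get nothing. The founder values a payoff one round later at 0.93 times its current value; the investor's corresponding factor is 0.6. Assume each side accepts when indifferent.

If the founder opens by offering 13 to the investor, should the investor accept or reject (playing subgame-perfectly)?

Work out the investor's continuation value if the offer is rejected.
Round 5 (the founder proposes): the investor will accept anything ≥ 0, so the founder offers 0 and keeps 100.
Round 4 (the investor proposes): the founder can get 100 next round, worth 0.93 × 100 = 93 now. The investor offers 93 and keeps 100 − 93 = 7.
Round 3 (the founder proposes): the investor can get 7 next round, worth 0.6 × 7 = 4.2 now, so the founder offers 4.2, keeping 95.8.
Round 2 (the investor proposes): the founder can get 95.8 next round, worth 0.93 × 95.8 = 89.094 now; the investor offers that and keeps 10.906.
So by rejecting in round 1, the investor gets 10.906 next round, worth 0.6 × 10.906 = 6.5436 now.
Offer 13 ≥ 6.5436, so the investor accepts.

Accept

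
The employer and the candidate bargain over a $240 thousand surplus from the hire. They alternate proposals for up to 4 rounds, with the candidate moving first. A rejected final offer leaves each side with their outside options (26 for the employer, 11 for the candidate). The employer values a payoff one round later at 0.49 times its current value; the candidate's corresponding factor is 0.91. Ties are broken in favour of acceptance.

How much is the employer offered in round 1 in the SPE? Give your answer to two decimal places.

60.62

Solve by backward induction from round 4.
Round 4 (the employer proposes): the candidate gets 11 if talks fail, so the employer offers 11 and keeps 229.
Round 3 (the candidate proposes): the employer can get 229 next round, worth 0.49 × 229 = 112.21 now. The candidate offers 112.21 and keeps 240 − 112.21 = 127.79.
Round 2 (the employer proposes): the candidate can get 127.79 next round, worth 0.91 × 127.79 = 116.2889 now, so the employer offers 116.2889, keeping 123.7111.
Round 1 (the candidate proposes): the employer can get 123.7111 next round, worth 0.49 × 123.7111 = 60.618439 now. The candidate offers 60.618439 and keeps 240 − 60.618439 = 179.381561.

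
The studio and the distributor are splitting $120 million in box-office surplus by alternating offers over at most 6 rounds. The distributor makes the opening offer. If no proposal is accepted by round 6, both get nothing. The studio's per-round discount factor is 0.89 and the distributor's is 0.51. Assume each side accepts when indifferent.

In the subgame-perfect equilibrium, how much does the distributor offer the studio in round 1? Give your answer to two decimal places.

98.09

Round 6 (the studio proposes): the distributor will accept anything ≥ 0, so the studio offers 0 and keeps 120.
Round 5 (the distributor proposes): the studio can get 120 next round, worth 0.89 × 120 = 106.8 now; the distributor offers that and keeps 13.2.
Round 4 (the studio proposes): the distributor can get 13.2 next round, worth 0.51 × 13.2 = 6.732 now; the studio offers that and keeps 113.268.
Round 3 (the distributor proposes): the studio can get 113.268 next round, worth 0.89 × 113.268 = 100.80852 now. The distributor offers 100.80852 and keeps 120 − 100.80852 = 19.19148.
Round 2 (the studio proposes): the distributor can get 19.19148 next round, worth 0.51 × 19.19148 = 9.7876548 now; the studio offers that and keeps 110.2123452.
Round 1 (the distributor proposes): the studio can get 110.2123452 next round, worth 0.89 × 110.2123452 = 98.088987228 now. The distributor offers 98.088987228 and keeps 120 − 98.088987228 = 21.911012772.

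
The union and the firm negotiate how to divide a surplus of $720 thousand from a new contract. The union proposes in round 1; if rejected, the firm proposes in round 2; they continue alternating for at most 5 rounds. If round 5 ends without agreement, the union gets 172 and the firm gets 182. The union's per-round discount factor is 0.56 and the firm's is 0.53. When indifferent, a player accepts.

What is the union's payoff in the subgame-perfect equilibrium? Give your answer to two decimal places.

Round 5 (the union proposes): the firm gets 182 if talks fail, so the union offers 182 and keeps 538.
Round 4 (the firm proposes): the union can get 538 next round, worth 0.56 × 538 = 301.28 now, so the firm offers 301.28, keeping 418.72.
Round 3 (the union proposes): the firm can get 418.72 next round, worth 0.53 × 418.72 = 221.9216 now. The union offers 221.9216 and keeps 720 − 221.9216 = 498.0784.
Round 2 (the firm proposes): the union can get 498.0784 next round, worth 0.56 × 498.0784 = 278.923904 now; the firm offers that and keeps 441.076096.
Round 1 (the union proposes): the firm can get 441.076096 next round, worth 0.53 × 441.076096 = 233.77033088 now, so the union offers 233.77033088, keeping 486.22966912.

486.23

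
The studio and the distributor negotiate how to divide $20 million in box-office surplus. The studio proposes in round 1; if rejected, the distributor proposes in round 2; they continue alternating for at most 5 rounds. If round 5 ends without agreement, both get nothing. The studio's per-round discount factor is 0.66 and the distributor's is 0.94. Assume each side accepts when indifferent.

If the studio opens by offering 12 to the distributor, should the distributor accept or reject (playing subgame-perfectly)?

Work out the distributor's continuation value if the offer is rejected.
Round 5 (the studio proposes): rejection yields 0 for the distributor; the studio offers 0 and keeps 20.
Round 4 (the distributor proposes): the studio can get 20 next round, worth 0.66 × 20 = 13.2 now. The distributor offers 13.2 and keeps 20 − 13.2 = 6.8.
Round 3 (the studio proposes): the distributor can get 6.8 next round, worth 0.94 × 6.8 = 6.392 now; the studio offers that and keeps 13.608.
Round 2 (the distributor proposes): the studio can get 13.608 next round, worth 0.66 × 13.608 = 8.98128 now. The distributor offers 8.98128 and keeps 20 − 8.98128 = 11.01872.
So by rejecting in round 1, the distributor gets 11.01872 next round, worth 0.94 × 11.01872 = 10.3575968 now.
Offer 12 ≥ 10.3575968, so the distributor accepts.

Accept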